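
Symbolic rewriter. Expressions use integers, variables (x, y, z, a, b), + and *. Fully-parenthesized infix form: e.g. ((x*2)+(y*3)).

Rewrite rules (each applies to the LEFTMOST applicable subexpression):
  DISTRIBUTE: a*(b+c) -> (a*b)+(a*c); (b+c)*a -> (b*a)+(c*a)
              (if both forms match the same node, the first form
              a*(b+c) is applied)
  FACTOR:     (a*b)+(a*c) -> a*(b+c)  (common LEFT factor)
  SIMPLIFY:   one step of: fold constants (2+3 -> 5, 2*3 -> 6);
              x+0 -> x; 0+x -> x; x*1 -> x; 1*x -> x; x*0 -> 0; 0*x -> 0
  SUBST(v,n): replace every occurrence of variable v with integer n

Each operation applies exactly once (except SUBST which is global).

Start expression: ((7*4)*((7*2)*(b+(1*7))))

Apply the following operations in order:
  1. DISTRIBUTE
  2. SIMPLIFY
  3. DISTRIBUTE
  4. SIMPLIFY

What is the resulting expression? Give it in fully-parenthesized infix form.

Start: ((7*4)*((7*2)*(b+(1*7))))
Apply DISTRIBUTE at R (target: ((7*2)*(b+(1*7)))): ((7*4)*((7*2)*(b+(1*7)))) -> ((7*4)*(((7*2)*b)+((7*2)*(1*7))))
Apply SIMPLIFY at L (target: (7*4)): ((7*4)*(((7*2)*b)+((7*2)*(1*7)))) -> (28*(((7*2)*b)+((7*2)*(1*7))))
Apply DISTRIBUTE at root (target: (28*(((7*2)*b)+((7*2)*(1*7))))): (28*(((7*2)*b)+((7*2)*(1*7)))) -> ((28*((7*2)*b))+(28*((7*2)*(1*7))))
Apply SIMPLIFY at LRL (target: (7*2)): ((28*((7*2)*b))+(28*((7*2)*(1*7)))) -> ((28*(14*b))+(28*((7*2)*(1*7))))

Answer: ((28*(14*b))+(28*((7*2)*(1*7))))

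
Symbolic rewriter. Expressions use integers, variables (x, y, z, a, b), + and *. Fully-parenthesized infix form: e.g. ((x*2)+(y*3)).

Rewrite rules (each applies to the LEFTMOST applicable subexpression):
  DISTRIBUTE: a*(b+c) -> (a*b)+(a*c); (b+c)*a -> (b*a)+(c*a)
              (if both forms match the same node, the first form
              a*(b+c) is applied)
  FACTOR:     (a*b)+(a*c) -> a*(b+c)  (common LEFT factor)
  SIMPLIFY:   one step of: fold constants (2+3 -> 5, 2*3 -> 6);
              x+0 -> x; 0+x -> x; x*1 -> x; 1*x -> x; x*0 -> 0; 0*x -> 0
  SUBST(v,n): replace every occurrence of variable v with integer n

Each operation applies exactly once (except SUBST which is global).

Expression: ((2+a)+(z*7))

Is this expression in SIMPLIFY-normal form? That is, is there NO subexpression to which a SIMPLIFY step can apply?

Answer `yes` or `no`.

Expression: ((2+a)+(z*7))
Scanning for simplifiable subexpressions (pre-order)...
  at root: ((2+a)+(z*7)) (not simplifiable)
  at L: (2+a) (not simplifiable)
  at R: (z*7) (not simplifiable)
Result: no simplifiable subexpression found -> normal form.

Answer: yes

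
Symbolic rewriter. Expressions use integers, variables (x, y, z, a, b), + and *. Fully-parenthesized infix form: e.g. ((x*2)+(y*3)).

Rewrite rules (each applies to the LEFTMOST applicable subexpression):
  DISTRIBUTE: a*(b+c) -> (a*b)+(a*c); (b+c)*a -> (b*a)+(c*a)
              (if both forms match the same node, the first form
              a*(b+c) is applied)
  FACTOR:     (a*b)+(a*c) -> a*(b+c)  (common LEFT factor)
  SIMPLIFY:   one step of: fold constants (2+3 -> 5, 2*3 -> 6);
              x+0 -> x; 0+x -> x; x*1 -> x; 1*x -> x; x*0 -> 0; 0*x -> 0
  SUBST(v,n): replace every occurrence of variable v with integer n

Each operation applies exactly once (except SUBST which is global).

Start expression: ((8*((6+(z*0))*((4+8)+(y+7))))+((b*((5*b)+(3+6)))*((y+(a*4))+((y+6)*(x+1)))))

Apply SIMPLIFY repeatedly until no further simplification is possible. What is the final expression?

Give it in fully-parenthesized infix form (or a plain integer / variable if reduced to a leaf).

Start: ((8*((6+(z*0))*((4+8)+(y+7))))+((b*((5*b)+(3+6)))*((y+(a*4))+((y+6)*(x+1)))))
Step 1: at LRLR: (z*0) -> 0; overall: ((8*((6+(z*0))*((4+8)+(y+7))))+((b*((5*b)+(3+6)))*((y+(a*4))+((y+6)*(x+1))))) -> ((8*((6+0)*((4+8)+(y+7))))+((b*((5*b)+(3+6)))*((y+(a*4))+((y+6)*(x+1)))))
Step 2: at LRL: (6+0) -> 6; overall: ((8*((6+0)*((4+8)+(y+7))))+((b*((5*b)+(3+6)))*((y+(a*4))+((y+6)*(x+1))))) -> ((8*(6*((4+8)+(y+7))))+((b*((5*b)+(3+6)))*((y+(a*4))+((y+6)*(x+1)))))
Step 3: at LRRL: (4+8) -> 12; overall: ((8*(6*((4+8)+(y+7))))+((b*((5*b)+(3+6)))*((y+(a*4))+((y+6)*(x+1))))) -> ((8*(6*(12+(y+7))))+((b*((5*b)+(3+6)))*((y+(a*4))+((y+6)*(x+1)))))
Step 4: at RLRR: (3+6) -> 9; overall: ((8*(6*(12+(y+7))))+((b*((5*b)+(3+6)))*((y+(a*4))+((y+6)*(x+1))))) -> ((8*(6*(12+(y+7))))+((b*((5*b)+9))*((y+(a*4))+((y+6)*(x+1)))))
Fixed point: ((8*(6*(12+(y+7))))+((b*((5*b)+9))*((y+(a*4))+((y+6)*(x+1)))))

Answer: ((8*(6*(12+(y+7))))+((b*((5*b)+9))*((y+(a*4))+((y+6)*(x+1)))))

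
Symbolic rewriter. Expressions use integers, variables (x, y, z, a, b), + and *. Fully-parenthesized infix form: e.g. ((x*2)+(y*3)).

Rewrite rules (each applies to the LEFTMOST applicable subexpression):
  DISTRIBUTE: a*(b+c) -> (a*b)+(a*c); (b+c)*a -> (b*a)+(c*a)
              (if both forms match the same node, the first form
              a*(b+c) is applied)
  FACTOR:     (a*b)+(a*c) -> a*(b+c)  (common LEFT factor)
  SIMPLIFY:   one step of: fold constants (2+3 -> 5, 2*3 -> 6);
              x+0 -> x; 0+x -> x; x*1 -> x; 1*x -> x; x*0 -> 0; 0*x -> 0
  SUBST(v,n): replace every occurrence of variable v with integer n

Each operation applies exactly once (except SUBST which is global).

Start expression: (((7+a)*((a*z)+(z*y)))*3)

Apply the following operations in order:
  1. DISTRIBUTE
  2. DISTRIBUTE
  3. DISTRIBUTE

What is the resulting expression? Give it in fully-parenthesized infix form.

Answer: ((((7*(a*z))+(a*(a*z)))*3)+(((7+a)*(z*y))*3))

Derivation:
Start: (((7+a)*((a*z)+(z*y)))*3)
Apply DISTRIBUTE at L (target: ((7+a)*((a*z)+(z*y)))): (((7+a)*((a*z)+(z*y)))*3) -> ((((7+a)*(a*z))+((7+a)*(z*y)))*3)
Apply DISTRIBUTE at root (target: ((((7+a)*(a*z))+((7+a)*(z*y)))*3)): ((((7+a)*(a*z))+((7+a)*(z*y)))*3) -> ((((7+a)*(a*z))*3)+(((7+a)*(z*y))*3))
Apply DISTRIBUTE at LL (target: ((7+a)*(a*z))): ((((7+a)*(a*z))*3)+(((7+a)*(z*y))*3)) -> ((((7*(a*z))+(a*(a*z)))*3)+(((7+a)*(z*y))*3))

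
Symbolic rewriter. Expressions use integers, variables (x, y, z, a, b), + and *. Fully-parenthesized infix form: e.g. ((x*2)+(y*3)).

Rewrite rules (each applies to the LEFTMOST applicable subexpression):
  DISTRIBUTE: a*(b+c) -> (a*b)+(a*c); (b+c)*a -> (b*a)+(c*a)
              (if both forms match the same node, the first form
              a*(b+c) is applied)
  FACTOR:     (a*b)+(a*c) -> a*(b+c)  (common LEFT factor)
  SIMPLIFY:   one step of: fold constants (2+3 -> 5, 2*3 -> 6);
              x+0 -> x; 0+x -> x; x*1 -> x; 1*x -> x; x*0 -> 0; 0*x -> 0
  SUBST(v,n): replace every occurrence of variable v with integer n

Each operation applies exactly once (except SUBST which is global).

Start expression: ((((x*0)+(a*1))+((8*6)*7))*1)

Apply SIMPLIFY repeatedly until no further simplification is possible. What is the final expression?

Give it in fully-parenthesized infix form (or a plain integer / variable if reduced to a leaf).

Start: ((((x*0)+(a*1))+((8*6)*7))*1)
Step 1: at root: ((((x*0)+(a*1))+((8*6)*7))*1) -> (((x*0)+(a*1))+((8*6)*7)); overall: ((((x*0)+(a*1))+((8*6)*7))*1) -> (((x*0)+(a*1))+((8*6)*7))
Step 2: at LL: (x*0) -> 0; overall: (((x*0)+(a*1))+((8*6)*7)) -> ((0+(a*1))+((8*6)*7))
Step 3: at L: (0+(a*1)) -> (a*1); overall: ((0+(a*1))+((8*6)*7)) -> ((a*1)+((8*6)*7))
Step 4: at L: (a*1) -> a; overall: ((a*1)+((8*6)*7)) -> (a+((8*6)*7))
Step 5: at RL: (8*6) -> 48; overall: (a+((8*6)*7)) -> (a+(48*7))
Step 6: at R: (48*7) -> 336; overall: (a+(48*7)) -> (a+336)
Fixed point: (a+336)

Answer: (a+336)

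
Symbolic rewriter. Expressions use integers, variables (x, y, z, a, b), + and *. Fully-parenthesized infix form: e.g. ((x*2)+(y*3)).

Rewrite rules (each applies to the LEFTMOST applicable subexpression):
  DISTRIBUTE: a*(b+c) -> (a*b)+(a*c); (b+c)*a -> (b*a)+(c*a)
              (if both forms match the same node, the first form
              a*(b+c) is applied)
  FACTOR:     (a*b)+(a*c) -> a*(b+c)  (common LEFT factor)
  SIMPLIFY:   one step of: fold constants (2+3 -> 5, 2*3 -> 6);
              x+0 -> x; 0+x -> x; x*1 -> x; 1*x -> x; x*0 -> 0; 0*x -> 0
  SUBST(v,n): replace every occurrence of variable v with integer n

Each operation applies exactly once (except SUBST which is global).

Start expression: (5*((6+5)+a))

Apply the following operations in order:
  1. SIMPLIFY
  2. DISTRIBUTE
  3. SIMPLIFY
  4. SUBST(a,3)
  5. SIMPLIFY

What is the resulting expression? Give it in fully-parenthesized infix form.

Answer: (55+15)

Derivation:
Start: (5*((6+5)+a))
Apply SIMPLIFY at RL (target: (6+5)): (5*((6+5)+a)) -> (5*(11+a))
Apply DISTRIBUTE at root (target: (5*(11+a))): (5*(11+a)) -> ((5*11)+(5*a))
Apply SIMPLIFY at L (target: (5*11)): ((5*11)+(5*a)) -> (55+(5*a))
Apply SUBST(a,3): (55+(5*a)) -> (55+(5*3))
Apply SIMPLIFY at R (target: (5*3)): (55+(5*3)) -> (55+15)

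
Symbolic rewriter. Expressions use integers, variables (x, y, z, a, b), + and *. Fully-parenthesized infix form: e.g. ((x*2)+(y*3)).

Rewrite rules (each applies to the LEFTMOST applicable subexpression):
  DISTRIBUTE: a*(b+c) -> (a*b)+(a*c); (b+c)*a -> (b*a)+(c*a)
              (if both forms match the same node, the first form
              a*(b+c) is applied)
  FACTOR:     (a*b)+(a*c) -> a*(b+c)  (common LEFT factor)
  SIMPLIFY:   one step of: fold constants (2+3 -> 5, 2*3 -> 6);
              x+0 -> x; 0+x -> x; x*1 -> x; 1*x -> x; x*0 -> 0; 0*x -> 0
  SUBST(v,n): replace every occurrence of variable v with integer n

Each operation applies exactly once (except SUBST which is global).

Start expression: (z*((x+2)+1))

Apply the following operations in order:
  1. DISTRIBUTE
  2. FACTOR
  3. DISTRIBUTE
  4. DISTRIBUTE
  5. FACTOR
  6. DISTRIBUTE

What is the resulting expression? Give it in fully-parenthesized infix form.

Start: (z*((x+2)+1))
Apply DISTRIBUTE at root (target: (z*((x+2)+1))): (z*((x+2)+1)) -> ((z*(x+2))+(z*1))
Apply FACTOR at root (target: ((z*(x+2))+(z*1))): ((z*(x+2))+(z*1)) -> (z*((x+2)+1))
Apply DISTRIBUTE at root (target: (z*((x+2)+1))): (z*((x+2)+1)) -> ((z*(x+2))+(z*1))
Apply DISTRIBUTE at L (target: (z*(x+2))): ((z*(x+2))+(z*1)) -> (((z*x)+(z*2))+(z*1))
Apply FACTOR at L (target: ((z*x)+(z*2))): (((z*x)+(z*2))+(z*1)) -> ((z*(x+2))+(z*1))
Apply DISTRIBUTE at L (target: (z*(x+2))): ((z*(x+2))+(z*1)) -> (((z*x)+(z*2))+(z*1))

Answer: (((z*x)+(z*2))+(z*1))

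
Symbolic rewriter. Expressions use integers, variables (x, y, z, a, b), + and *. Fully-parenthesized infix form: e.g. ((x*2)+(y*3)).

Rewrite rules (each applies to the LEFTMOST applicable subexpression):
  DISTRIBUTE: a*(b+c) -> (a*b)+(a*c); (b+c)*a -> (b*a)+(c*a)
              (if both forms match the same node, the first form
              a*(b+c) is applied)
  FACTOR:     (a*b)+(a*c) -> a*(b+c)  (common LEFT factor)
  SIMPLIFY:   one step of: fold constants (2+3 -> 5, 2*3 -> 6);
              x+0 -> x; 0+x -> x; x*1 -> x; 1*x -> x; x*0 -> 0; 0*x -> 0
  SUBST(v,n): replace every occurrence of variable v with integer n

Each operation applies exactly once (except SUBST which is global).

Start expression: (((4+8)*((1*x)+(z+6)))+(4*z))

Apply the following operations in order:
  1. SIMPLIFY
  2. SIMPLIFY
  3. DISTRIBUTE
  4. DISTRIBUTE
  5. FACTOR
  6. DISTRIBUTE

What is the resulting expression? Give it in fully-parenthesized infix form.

Answer: (((12*x)+((12*z)+(12*6)))+(4*z))

Derivation:
Start: (((4+8)*((1*x)+(z+6)))+(4*z))
Apply SIMPLIFY at LL (target: (4+8)): (((4+8)*((1*x)+(z+6)))+(4*z)) -> ((12*((1*x)+(z+6)))+(4*z))
Apply SIMPLIFY at LRL (target: (1*x)): ((12*((1*x)+(z+6)))+(4*z)) -> ((12*(x+(z+6)))+(4*z))
Apply DISTRIBUTE at L (target: (12*(x+(z+6)))): ((12*(x+(z+6)))+(4*z)) -> (((12*x)+(12*(z+6)))+(4*z))
Apply DISTRIBUTE at LR (target: (12*(z+6))): (((12*x)+(12*(z+6)))+(4*z)) -> (((12*x)+((12*z)+(12*6)))+(4*z))
Apply FACTOR at LR (target: ((12*z)+(12*6))): (((12*x)+((12*z)+(12*6)))+(4*z)) -> (((12*x)+(12*(z+6)))+(4*z))
Apply DISTRIBUTE at LR (target: (12*(z+6))): (((12*x)+(12*(z+6)))+(4*z)) -> (((12*x)+((12*z)+(12*6)))+(4*z))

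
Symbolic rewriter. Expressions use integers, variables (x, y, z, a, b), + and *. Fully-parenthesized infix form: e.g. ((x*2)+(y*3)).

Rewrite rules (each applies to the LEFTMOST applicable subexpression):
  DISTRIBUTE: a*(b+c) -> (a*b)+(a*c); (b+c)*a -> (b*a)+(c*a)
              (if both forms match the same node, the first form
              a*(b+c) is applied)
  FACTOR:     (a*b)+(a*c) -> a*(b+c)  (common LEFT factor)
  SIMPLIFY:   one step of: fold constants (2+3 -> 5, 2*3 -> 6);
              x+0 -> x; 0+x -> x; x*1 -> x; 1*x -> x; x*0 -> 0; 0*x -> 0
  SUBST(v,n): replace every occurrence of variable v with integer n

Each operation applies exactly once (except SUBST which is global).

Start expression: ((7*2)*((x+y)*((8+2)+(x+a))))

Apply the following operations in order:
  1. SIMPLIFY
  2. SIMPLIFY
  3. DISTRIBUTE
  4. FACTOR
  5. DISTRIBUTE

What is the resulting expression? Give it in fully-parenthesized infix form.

Start: ((7*2)*((x+y)*((8+2)+(x+a))))
Apply SIMPLIFY at L (target: (7*2)): ((7*2)*((x+y)*((8+2)+(x+a)))) -> (14*((x+y)*((8+2)+(x+a))))
Apply SIMPLIFY at RRL (target: (8+2)): (14*((x+y)*((8+2)+(x+a)))) -> (14*((x+y)*(10+(x+a))))
Apply DISTRIBUTE at R (target: ((x+y)*(10+(x+a)))): (14*((x+y)*(10+(x+a)))) -> (14*(((x+y)*10)+((x+y)*(x+a))))
Apply FACTOR at R (target: (((x+y)*10)+((x+y)*(x+a)))): (14*(((x+y)*10)+((x+y)*(x+a)))) -> (14*((x+y)*(10+(x+a))))
Apply DISTRIBUTE at R (target: ((x+y)*(10+(x+a)))): (14*((x+y)*(10+(x+a)))) -> (14*(((x+y)*10)+((x+y)*(x+a))))

Answer: (14*(((x+y)*10)+((x+y)*(x+a))))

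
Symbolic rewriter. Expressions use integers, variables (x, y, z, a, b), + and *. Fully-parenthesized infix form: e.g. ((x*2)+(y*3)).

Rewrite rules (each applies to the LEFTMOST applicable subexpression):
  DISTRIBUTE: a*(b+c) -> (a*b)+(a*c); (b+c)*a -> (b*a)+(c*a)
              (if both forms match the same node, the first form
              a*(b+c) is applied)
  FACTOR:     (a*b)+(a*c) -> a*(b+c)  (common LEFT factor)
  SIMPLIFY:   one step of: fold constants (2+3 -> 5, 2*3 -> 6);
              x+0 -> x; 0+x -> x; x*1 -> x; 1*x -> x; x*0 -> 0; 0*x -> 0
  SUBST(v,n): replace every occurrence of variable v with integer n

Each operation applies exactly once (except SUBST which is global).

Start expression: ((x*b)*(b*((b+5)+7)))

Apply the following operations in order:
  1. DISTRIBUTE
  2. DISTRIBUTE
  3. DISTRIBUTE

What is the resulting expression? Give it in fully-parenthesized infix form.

Answer: (((x*b)*((b*b)+(b*5)))+((x*b)*(b*7)))

Derivation:
Start: ((x*b)*(b*((b+5)+7)))
Apply DISTRIBUTE at R (target: (b*((b+5)+7))): ((x*b)*(b*((b+5)+7))) -> ((x*b)*((b*(b+5))+(b*7)))
Apply DISTRIBUTE at root (target: ((x*b)*((b*(b+5))+(b*7)))): ((x*b)*((b*(b+5))+(b*7))) -> (((x*b)*(b*(b+5)))+((x*b)*(b*7)))
Apply DISTRIBUTE at LR (target: (b*(b+5))): (((x*b)*(b*(b+5)))+((x*b)*(b*7))) -> (((x*b)*((b*b)+(b*5)))+((x*b)*(b*7)))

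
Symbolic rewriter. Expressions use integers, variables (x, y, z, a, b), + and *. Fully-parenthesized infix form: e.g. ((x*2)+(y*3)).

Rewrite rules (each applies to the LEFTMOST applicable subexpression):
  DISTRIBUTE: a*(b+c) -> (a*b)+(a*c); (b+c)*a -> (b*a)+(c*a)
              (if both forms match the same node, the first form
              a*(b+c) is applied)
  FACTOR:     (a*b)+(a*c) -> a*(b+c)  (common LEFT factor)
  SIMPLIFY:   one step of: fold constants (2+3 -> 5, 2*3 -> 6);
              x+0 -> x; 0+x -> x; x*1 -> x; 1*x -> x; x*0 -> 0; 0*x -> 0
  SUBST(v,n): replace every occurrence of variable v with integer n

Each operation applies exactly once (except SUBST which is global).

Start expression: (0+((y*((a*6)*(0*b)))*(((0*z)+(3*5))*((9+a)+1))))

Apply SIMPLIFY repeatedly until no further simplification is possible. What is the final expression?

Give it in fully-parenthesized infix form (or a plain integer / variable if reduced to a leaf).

Start: (0+((y*((a*6)*(0*b)))*(((0*z)+(3*5))*((9+a)+1))))
Step 1: at root: (0+((y*((a*6)*(0*b)))*(((0*z)+(3*5))*((9+a)+1)))) -> ((y*((a*6)*(0*b)))*(((0*z)+(3*5))*((9+a)+1))); overall: (0+((y*((a*6)*(0*b)))*(((0*z)+(3*5))*((9+a)+1)))) -> ((y*((a*6)*(0*b)))*(((0*z)+(3*5))*((9+a)+1)))
Step 2: at LRR: (0*b) -> 0; overall: ((y*((a*6)*(0*b)))*(((0*z)+(3*5))*((9+a)+1))) -> ((y*((a*6)*0))*(((0*z)+(3*5))*((9+a)+1)))
Step 3: at LR: ((a*6)*0) -> 0; overall: ((y*((a*6)*0))*(((0*z)+(3*5))*((9+a)+1))) -> ((y*0)*(((0*z)+(3*5))*((9+a)+1)))
Step 4: at L: (y*0) -> 0; overall: ((y*0)*(((0*z)+(3*5))*((9+a)+1))) -> (0*(((0*z)+(3*5))*((9+a)+1)))
Step 5: at root: (0*(((0*z)+(3*5))*((9+a)+1))) -> 0; overall: (0*(((0*z)+(3*5))*((9+a)+1))) -> 0
Fixed point: 0

Answer: 0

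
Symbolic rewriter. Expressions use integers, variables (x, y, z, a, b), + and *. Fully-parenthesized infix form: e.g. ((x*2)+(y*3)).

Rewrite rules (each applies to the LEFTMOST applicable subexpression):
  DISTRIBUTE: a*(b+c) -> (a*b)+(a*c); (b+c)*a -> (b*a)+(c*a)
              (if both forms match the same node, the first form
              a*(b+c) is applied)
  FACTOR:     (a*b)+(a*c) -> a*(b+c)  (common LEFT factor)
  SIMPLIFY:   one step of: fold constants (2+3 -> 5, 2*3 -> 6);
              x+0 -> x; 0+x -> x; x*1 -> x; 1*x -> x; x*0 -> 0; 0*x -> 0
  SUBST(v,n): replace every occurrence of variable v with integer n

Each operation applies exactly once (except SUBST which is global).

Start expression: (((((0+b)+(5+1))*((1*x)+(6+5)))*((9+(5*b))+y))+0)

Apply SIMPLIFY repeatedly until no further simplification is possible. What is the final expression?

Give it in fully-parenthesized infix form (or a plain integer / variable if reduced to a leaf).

Answer: (((b+6)*(x+11))*((9+(5*b))+y))

Derivation:
Start: (((((0+b)+(5+1))*((1*x)+(6+5)))*((9+(5*b))+y))+0)
Step 1: at root: (((((0+b)+(5+1))*((1*x)+(6+5)))*((9+(5*b))+y))+0) -> ((((0+b)+(5+1))*((1*x)+(6+5)))*((9+(5*b))+y)); overall: (((((0+b)+(5+1))*((1*x)+(6+5)))*((9+(5*b))+y))+0) -> ((((0+b)+(5+1))*((1*x)+(6+5)))*((9+(5*b))+y))
Step 2: at LLL: (0+b) -> b; overall: ((((0+b)+(5+1))*((1*x)+(6+5)))*((9+(5*b))+y)) -> (((b+(5+1))*((1*x)+(6+5)))*((9+(5*b))+y))
Step 3: at LLR: (5+1) -> 6; overall: (((b+(5+1))*((1*x)+(6+5)))*((9+(5*b))+y)) -> (((b+6)*((1*x)+(6+5)))*((9+(5*b))+y))
Step 4: at LRL: (1*x) -> x; overall: (((b+6)*((1*x)+(6+5)))*((9+(5*b))+y)) -> (((b+6)*(x+(6+5)))*((9+(5*b))+y))
Step 5: at LRR: (6+5) -> 11; overall: (((b+6)*(x+(6+5)))*((9+(5*b))+y)) -> (((b+6)*(x+11))*((9+(5*b))+y))
Fixed point: (((b+6)*(x+11))*((9+(5*b))+y))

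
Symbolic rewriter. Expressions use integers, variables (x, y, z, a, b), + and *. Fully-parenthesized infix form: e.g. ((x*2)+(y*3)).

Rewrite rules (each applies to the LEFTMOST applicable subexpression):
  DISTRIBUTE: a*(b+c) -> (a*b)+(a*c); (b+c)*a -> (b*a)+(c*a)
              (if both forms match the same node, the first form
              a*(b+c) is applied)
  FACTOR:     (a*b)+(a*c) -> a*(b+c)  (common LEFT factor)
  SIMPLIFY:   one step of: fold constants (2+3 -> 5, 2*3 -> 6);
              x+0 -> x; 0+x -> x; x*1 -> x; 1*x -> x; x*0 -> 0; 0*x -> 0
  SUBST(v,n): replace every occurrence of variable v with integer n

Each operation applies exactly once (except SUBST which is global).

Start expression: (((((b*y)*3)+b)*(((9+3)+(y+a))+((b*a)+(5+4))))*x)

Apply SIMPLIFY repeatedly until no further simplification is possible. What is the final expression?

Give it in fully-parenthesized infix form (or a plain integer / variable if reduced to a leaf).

Start: (((((b*y)*3)+b)*(((9+3)+(y+a))+((b*a)+(5+4))))*x)
Step 1: at LRLL: (9+3) -> 12; overall: (((((b*y)*3)+b)*(((9+3)+(y+a))+((b*a)+(5+4))))*x) -> (((((b*y)*3)+b)*((12+(y+a))+((b*a)+(5+4))))*x)
Step 2: at LRRR: (5+4) -> 9; overall: (((((b*y)*3)+b)*((12+(y+a))+((b*a)+(5+4))))*x) -> (((((b*y)*3)+b)*((12+(y+a))+((b*a)+9)))*x)
Fixed point: (((((b*y)*3)+b)*((12+(y+a))+((b*a)+9)))*x)

Answer: (((((b*y)*3)+b)*((12+(y+a))+((b*a)+9)))*x)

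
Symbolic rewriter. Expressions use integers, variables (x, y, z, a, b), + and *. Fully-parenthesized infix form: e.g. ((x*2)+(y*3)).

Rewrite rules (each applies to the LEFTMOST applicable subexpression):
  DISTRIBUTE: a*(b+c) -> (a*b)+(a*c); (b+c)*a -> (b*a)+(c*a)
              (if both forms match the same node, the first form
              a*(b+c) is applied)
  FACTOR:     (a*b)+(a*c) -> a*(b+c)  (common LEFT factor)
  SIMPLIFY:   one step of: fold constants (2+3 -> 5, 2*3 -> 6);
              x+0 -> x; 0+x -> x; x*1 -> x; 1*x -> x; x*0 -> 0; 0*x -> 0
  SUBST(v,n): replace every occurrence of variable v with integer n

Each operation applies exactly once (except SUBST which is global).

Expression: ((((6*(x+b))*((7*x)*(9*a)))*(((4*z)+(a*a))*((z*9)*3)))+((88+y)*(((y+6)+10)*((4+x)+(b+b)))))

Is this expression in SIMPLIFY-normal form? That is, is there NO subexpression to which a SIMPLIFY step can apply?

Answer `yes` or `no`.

Expression: ((((6*(x+b))*((7*x)*(9*a)))*(((4*z)+(a*a))*((z*9)*3)))+((88+y)*(((y+6)+10)*((4+x)+(b+b)))))
Scanning for simplifiable subexpressions (pre-order)...
  at root: ((((6*(x+b))*((7*x)*(9*a)))*(((4*z)+(a*a))*((z*9)*3)))+((88+y)*(((y+6)+10)*((4+x)+(b+b))))) (not simplifiable)
  at L: (((6*(x+b))*((7*x)*(9*a)))*(((4*z)+(a*a))*((z*9)*3))) (not simplifiable)
  at LL: ((6*(x+b))*((7*x)*(9*a))) (not simplifiable)
  at LLL: (6*(x+b)) (not simplifiable)
  at LLLR: (x+b) (not simplifiable)
  at LLR: ((7*x)*(9*a)) (not simplifiable)
  at LLRL: (7*x) (not simplifiable)
  at LLRR: (9*a) (not simplifiable)
  at LR: (((4*z)+(a*a))*((z*9)*3)) (not simplifiable)
  at LRL: ((4*z)+(a*a)) (not simplifiable)
  at LRLL: (4*z) (not simplifiable)
  at LRLR: (a*a) (not simplifiable)
  at LRR: ((z*9)*3) (not simplifiable)
  at LRRL: (z*9) (not simplifiable)
  at R: ((88+y)*(((y+6)+10)*((4+x)+(b+b)))) (not simplifiable)
  at RL: (88+y) (not simplifiable)
  at RR: (((y+6)+10)*((4+x)+(b+b))) (not simplifiable)
  at RRL: ((y+6)+10) (not simplifiable)
  at RRLL: (y+6) (not simplifiable)
  at RRR: ((4+x)+(b+b)) (not simplifiable)
  at RRRL: (4+x) (not simplifiable)
  at RRRR: (b+b) (not simplifiable)
Result: no simplifiable subexpression found -> normal form.

Answer: yes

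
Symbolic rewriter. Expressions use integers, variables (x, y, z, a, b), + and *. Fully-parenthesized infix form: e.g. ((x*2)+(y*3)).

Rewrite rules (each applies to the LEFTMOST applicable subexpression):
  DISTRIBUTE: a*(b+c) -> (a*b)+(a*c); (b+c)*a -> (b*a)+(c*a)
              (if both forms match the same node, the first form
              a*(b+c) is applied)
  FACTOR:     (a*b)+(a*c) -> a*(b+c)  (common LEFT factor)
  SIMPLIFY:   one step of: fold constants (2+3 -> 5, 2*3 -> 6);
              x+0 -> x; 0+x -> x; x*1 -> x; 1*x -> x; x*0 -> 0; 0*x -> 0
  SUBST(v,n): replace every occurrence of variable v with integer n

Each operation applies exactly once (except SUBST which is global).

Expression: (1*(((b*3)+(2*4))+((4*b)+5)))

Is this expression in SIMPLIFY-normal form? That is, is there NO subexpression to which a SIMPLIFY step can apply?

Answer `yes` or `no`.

Expression: (1*(((b*3)+(2*4))+((4*b)+5)))
Scanning for simplifiable subexpressions (pre-order)...
  at root: (1*(((b*3)+(2*4))+((4*b)+5))) (SIMPLIFIABLE)
  at R: (((b*3)+(2*4))+((4*b)+5)) (not simplifiable)
  at RL: ((b*3)+(2*4)) (not simplifiable)
  at RLL: (b*3) (not simplifiable)
  at RLR: (2*4) (SIMPLIFIABLE)
  at RR: ((4*b)+5) (not simplifiable)
  at RRL: (4*b) (not simplifiable)
Found simplifiable subexpr at path root: (1*(((b*3)+(2*4))+((4*b)+5)))
One SIMPLIFY step would give: (((b*3)+(2*4))+((4*b)+5))
-> NOT in normal form.

Answer: no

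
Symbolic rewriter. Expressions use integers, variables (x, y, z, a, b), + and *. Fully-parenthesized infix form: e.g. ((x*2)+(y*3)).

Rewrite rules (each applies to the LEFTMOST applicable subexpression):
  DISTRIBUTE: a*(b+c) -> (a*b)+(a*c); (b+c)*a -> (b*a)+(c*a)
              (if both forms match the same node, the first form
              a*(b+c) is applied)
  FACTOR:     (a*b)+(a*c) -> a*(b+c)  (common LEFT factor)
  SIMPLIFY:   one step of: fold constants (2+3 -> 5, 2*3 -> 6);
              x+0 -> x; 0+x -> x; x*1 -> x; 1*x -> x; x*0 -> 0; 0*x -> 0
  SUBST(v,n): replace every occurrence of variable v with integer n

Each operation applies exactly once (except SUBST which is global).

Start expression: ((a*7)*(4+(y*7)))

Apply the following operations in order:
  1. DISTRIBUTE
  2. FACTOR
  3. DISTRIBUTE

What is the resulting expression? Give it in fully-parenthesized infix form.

Start: ((a*7)*(4+(y*7)))
Apply DISTRIBUTE at root (target: ((a*7)*(4+(y*7)))): ((a*7)*(4+(y*7))) -> (((a*7)*4)+((a*7)*(y*7)))
Apply FACTOR at root (target: (((a*7)*4)+((a*7)*(y*7)))): (((a*7)*4)+((a*7)*(y*7))) -> ((a*7)*(4+(y*7)))
Apply DISTRIBUTE at root (target: ((a*7)*(4+(y*7)))): ((a*7)*(4+(y*7))) -> (((a*7)*4)+((a*7)*(y*7)))

Answer: (((a*7)*4)+((a*7)*(y*7)))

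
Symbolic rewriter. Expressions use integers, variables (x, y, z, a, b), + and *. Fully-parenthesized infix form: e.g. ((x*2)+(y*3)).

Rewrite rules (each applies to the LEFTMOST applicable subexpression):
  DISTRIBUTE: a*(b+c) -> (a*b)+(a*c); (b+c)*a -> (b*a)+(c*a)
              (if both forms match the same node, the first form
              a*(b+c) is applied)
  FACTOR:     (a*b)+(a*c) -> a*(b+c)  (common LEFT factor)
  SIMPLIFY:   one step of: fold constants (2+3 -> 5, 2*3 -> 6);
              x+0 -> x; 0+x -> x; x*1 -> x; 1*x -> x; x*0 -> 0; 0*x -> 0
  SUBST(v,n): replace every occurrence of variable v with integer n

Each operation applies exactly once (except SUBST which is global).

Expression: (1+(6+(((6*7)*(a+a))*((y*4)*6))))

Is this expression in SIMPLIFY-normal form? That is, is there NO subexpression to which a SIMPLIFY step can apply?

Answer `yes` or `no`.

Expression: (1+(6+(((6*7)*(a+a))*((y*4)*6))))
Scanning for simplifiable subexpressions (pre-order)...
  at root: (1+(6+(((6*7)*(a+a))*((y*4)*6)))) (not simplifiable)
  at R: (6+(((6*7)*(a+a))*((y*4)*6))) (not simplifiable)
  at RR: (((6*7)*(a+a))*((y*4)*6)) (not simplifiable)
  at RRL: ((6*7)*(a+a)) (not simplifiable)
  at RRLL: (6*7) (SIMPLIFIABLE)
  at RRLR: (a+a) (not simplifiable)
  at RRR: ((y*4)*6) (not simplifiable)
  at RRRL: (y*4) (not simplifiable)
Found simplifiable subexpr at path RRLL: (6*7)
One SIMPLIFY step would give: (1+(6+((42*(a+a))*((y*4)*6))))
-> NOT in normal form.

Answer: no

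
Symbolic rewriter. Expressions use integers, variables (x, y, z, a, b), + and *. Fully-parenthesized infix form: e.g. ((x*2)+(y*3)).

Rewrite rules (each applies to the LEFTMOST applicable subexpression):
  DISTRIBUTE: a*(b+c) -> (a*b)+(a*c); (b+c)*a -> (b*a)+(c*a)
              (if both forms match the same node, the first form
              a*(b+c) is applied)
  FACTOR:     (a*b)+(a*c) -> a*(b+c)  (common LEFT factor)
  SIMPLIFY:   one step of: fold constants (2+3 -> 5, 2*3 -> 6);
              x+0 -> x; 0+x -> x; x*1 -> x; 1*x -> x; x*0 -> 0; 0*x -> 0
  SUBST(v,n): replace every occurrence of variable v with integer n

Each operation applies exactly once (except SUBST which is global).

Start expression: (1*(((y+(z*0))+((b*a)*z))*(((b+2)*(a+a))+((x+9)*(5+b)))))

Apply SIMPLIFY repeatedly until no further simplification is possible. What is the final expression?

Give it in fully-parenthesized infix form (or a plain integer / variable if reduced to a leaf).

Start: (1*(((y+(z*0))+((b*a)*z))*(((b+2)*(a+a))+((x+9)*(5+b)))))
Step 1: at root: (1*(((y+(z*0))+((b*a)*z))*(((b+2)*(a+a))+((x+9)*(5+b))))) -> (((y+(z*0))+((b*a)*z))*(((b+2)*(a+a))+((x+9)*(5+b)))); overall: (1*(((y+(z*0))+((b*a)*z))*(((b+2)*(a+a))+((x+9)*(5+b))))) -> (((y+(z*0))+((b*a)*z))*(((b+2)*(a+a))+((x+9)*(5+b))))
Step 2: at LLR: (z*0) -> 0; overall: (((y+(z*0))+((b*a)*z))*(((b+2)*(a+a))+((x+9)*(5+b)))) -> (((y+0)+((b*a)*z))*(((b+2)*(a+a))+((x+9)*(5+b))))
Step 3: at LL: (y+0) -> y; overall: (((y+0)+((b*a)*z))*(((b+2)*(a+a))+((x+9)*(5+b)))) -> ((y+((b*a)*z))*(((b+2)*(a+a))+((x+9)*(5+b))))
Fixed point: ((y+((b*a)*z))*(((b+2)*(a+a))+((x+9)*(5+b))))

Answer: ((y+((b*a)*z))*(((b+2)*(a+a))+((x+9)*(5+b))))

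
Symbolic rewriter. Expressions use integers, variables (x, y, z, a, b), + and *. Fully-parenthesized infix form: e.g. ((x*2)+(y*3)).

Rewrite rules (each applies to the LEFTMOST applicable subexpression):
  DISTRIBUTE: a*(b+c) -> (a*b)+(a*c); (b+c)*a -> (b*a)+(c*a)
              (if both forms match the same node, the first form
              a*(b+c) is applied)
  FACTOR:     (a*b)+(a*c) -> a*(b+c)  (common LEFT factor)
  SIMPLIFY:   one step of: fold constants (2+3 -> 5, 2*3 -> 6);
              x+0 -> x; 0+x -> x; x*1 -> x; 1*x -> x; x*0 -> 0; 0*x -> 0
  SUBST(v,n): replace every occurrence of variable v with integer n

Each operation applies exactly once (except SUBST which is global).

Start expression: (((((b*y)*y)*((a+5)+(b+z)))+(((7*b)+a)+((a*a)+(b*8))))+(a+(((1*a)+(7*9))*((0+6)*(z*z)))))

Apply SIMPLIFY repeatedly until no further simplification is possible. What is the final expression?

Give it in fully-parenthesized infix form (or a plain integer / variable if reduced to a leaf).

Answer: (((((b*y)*y)*((a+5)+(b+z)))+(((7*b)+a)+((a*a)+(b*8))))+(a+((a+63)*(6*(z*z)))))

Derivation:
Start: (((((b*y)*y)*((a+5)+(b+z)))+(((7*b)+a)+((a*a)+(b*8))))+(a+(((1*a)+(7*9))*((0+6)*(z*z)))))
Step 1: at RRLL: (1*a) -> a; overall: (((((b*y)*y)*((a+5)+(b+z)))+(((7*b)+a)+((a*a)+(b*8))))+(a+(((1*a)+(7*9))*((0+6)*(z*z))))) -> (((((b*y)*y)*((a+5)+(b+z)))+(((7*b)+a)+((a*a)+(b*8))))+(a+((a+(7*9))*((0+6)*(z*z)))))
Step 2: at RRLR: (7*9) -> 63; overall: (((((b*y)*y)*((a+5)+(b+z)))+(((7*b)+a)+((a*a)+(b*8))))+(a+((a+(7*9))*((0+6)*(z*z))))) -> (((((b*y)*y)*((a+5)+(b+z)))+(((7*b)+a)+((a*a)+(b*8))))+(a+((a+63)*((0+6)*(z*z)))))
Step 3: at RRRL: (0+6) -> 6; overall: (((((b*y)*y)*((a+5)+(b+z)))+(((7*b)+a)+((a*a)+(b*8))))+(a+((a+63)*((0+6)*(z*z))))) -> (((((b*y)*y)*((a+5)+(b+z)))+(((7*b)+a)+((a*a)+(b*8))))+(a+((a+63)*(6*(z*z)))))
Fixed point: (((((b*y)*y)*((a+5)+(b+z)))+(((7*b)+a)+((a*a)+(b*8))))+(a+((a+63)*(6*(z*z)))))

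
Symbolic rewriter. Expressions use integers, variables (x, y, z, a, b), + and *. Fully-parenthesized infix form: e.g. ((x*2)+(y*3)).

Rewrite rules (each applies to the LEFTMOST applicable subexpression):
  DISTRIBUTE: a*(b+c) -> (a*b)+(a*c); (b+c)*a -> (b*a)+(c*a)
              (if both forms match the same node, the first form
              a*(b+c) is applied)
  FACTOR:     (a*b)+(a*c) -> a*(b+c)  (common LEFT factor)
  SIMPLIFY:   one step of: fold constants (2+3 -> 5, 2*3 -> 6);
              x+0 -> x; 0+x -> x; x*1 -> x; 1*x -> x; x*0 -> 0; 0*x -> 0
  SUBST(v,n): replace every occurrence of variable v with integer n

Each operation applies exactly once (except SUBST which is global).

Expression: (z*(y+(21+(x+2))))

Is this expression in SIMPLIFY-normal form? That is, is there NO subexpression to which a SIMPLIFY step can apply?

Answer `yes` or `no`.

Answer: yes

Derivation:
Expression: (z*(y+(21+(x+2))))
Scanning for simplifiable subexpressions (pre-order)...
  at root: (z*(y+(21+(x+2)))) (not simplifiable)
  at R: (y+(21+(x+2))) (not simplifiable)
  at RR: (21+(x+2)) (not simplifiable)
  at RRR: (x+2) (not simplifiable)
Result: no simplifiable subexpression found -> normal form.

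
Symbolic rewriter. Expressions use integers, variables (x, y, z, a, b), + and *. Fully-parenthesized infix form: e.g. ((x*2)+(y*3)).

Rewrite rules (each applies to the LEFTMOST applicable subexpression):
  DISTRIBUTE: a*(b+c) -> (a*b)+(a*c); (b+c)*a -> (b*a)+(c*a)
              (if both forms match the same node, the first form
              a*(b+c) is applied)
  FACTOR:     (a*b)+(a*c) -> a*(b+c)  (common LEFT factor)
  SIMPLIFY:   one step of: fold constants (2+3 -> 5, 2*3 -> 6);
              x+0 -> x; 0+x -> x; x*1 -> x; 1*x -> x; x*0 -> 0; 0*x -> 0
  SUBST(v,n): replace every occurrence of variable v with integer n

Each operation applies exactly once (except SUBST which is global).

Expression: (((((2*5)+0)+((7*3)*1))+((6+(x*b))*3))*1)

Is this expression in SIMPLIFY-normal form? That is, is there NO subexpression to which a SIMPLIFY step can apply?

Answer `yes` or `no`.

Expression: (((((2*5)+0)+((7*3)*1))+((6+(x*b))*3))*1)
Scanning for simplifiable subexpressions (pre-order)...
  at root: (((((2*5)+0)+((7*3)*1))+((6+(x*b))*3))*1) (SIMPLIFIABLE)
  at L: ((((2*5)+0)+((7*3)*1))+((6+(x*b))*3)) (not simplifiable)
  at LL: (((2*5)+0)+((7*3)*1)) (not simplifiable)
  at LLL: ((2*5)+0) (SIMPLIFIABLE)
  at LLLL: (2*5) (SIMPLIFIABLE)
  at LLR: ((7*3)*1) (SIMPLIFIABLE)
  at LLRL: (7*3) (SIMPLIFIABLE)
  at LR: ((6+(x*b))*3) (not simplifiable)
  at LRL: (6+(x*b)) (not simplifiable)
  at LRLR: (x*b) (not simplifiable)
Found simplifiable subexpr at path root: (((((2*5)+0)+((7*3)*1))+((6+(x*b))*3))*1)
One SIMPLIFY step would give: ((((2*5)+0)+((7*3)*1))+((6+(x*b))*3))
-> NOT in normal form.

Answer: no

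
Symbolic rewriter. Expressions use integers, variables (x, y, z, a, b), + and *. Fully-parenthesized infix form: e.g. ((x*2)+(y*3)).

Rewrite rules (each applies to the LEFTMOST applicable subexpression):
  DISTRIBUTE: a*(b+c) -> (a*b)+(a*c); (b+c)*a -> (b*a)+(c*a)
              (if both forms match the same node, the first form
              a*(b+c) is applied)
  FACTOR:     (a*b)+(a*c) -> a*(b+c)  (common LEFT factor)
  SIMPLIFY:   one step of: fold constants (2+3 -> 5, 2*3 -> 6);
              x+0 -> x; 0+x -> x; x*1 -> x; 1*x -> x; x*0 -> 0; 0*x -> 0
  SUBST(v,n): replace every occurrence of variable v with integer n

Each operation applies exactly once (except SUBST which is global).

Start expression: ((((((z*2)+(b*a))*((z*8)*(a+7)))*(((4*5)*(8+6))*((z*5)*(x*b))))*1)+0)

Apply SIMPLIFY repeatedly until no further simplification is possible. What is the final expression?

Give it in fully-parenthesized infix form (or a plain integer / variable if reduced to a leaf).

Answer: ((((z*2)+(b*a))*((z*8)*(a+7)))*(280*((z*5)*(x*b))))

Derivation:
Start: ((((((z*2)+(b*a))*((z*8)*(a+7)))*(((4*5)*(8+6))*((z*5)*(x*b))))*1)+0)
Step 1: at root: ((((((z*2)+(b*a))*((z*8)*(a+7)))*(((4*5)*(8+6))*((z*5)*(x*b))))*1)+0) -> (((((z*2)+(b*a))*((z*8)*(a+7)))*(((4*5)*(8+6))*((z*5)*(x*b))))*1); overall: ((((((z*2)+(b*a))*((z*8)*(a+7)))*(((4*5)*(8+6))*((z*5)*(x*b))))*1)+0) -> (((((z*2)+(b*a))*((z*8)*(a+7)))*(((4*5)*(8+6))*((z*5)*(x*b))))*1)
Step 2: at root: (((((z*2)+(b*a))*((z*8)*(a+7)))*(((4*5)*(8+6))*((z*5)*(x*b))))*1) -> ((((z*2)+(b*a))*((z*8)*(a+7)))*(((4*5)*(8+6))*((z*5)*(x*b)))); overall: (((((z*2)+(b*a))*((z*8)*(a+7)))*(((4*5)*(8+6))*((z*5)*(x*b))))*1) -> ((((z*2)+(b*a))*((z*8)*(a+7)))*(((4*5)*(8+6))*((z*5)*(x*b))))
Step 3: at RLL: (4*5) -> 20; overall: ((((z*2)+(b*a))*((z*8)*(a+7)))*(((4*5)*(8+6))*((z*5)*(x*b)))) -> ((((z*2)+(b*a))*((z*8)*(a+7)))*((20*(8+6))*((z*5)*(x*b))))
Step 4: at RLR: (8+6) -> 14; overall: ((((z*2)+(b*a))*((z*8)*(a+7)))*((20*(8+6))*((z*5)*(x*b)))) -> ((((z*2)+(b*a))*((z*8)*(a+7)))*((20*14)*((z*5)*(x*b))))
Step 5: at RL: (20*14) -> 280; overall: ((((z*2)+(b*a))*((z*8)*(a+7)))*((20*14)*((z*5)*(x*b)))) -> ((((z*2)+(b*a))*((z*8)*(a+7)))*(280*((z*5)*(x*b))))
Fixed point: ((((z*2)+(b*a))*((z*8)*(a+7)))*(280*((z*5)*(x*b))))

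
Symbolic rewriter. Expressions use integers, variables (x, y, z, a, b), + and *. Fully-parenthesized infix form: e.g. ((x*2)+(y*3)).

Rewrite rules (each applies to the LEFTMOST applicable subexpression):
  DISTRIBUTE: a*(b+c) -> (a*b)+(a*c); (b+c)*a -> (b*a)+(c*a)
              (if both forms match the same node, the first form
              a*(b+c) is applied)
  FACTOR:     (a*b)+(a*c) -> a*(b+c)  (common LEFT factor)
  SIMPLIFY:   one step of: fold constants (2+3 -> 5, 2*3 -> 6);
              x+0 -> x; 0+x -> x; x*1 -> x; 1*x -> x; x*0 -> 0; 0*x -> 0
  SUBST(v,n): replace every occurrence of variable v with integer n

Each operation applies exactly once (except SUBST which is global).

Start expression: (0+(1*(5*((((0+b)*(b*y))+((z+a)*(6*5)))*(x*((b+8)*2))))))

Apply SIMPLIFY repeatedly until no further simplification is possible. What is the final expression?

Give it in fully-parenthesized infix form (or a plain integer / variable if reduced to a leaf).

Start: (0+(1*(5*((((0+b)*(b*y))+((z+a)*(6*5)))*(x*((b+8)*2))))))
Step 1: at root: (0+(1*(5*((((0+b)*(b*y))+((z+a)*(6*5)))*(x*((b+8)*2)))))) -> (1*(5*((((0+b)*(b*y))+((z+a)*(6*5)))*(x*((b+8)*2))))); overall: (0+(1*(5*((((0+b)*(b*y))+((z+a)*(6*5)))*(x*((b+8)*2)))))) -> (1*(5*((((0+b)*(b*y))+((z+a)*(6*5)))*(x*((b+8)*2)))))
Step 2: at root: (1*(5*((((0+b)*(b*y))+((z+a)*(6*5)))*(x*((b+8)*2))))) -> (5*((((0+b)*(b*y))+((z+a)*(6*5)))*(x*((b+8)*2)))); overall: (1*(5*((((0+b)*(b*y))+((z+a)*(6*5)))*(x*((b+8)*2))))) -> (5*((((0+b)*(b*y))+((z+a)*(6*5)))*(x*((b+8)*2))))
Step 3: at RLLL: (0+b) -> b; overall: (5*((((0+b)*(b*y))+((z+a)*(6*5)))*(x*((b+8)*2)))) -> (5*(((b*(b*y))+((z+a)*(6*5)))*(x*((b+8)*2))))
Step 4: at RLRR: (6*5) -> 30; overall: (5*(((b*(b*y))+((z+a)*(6*5)))*(x*((b+8)*2)))) -> (5*(((b*(b*y))+((z+a)*30))*(x*((b+8)*2))))
Fixed point: (5*(((b*(b*y))+((z+a)*30))*(x*((b+8)*2))))

Answer: (5*(((b*(b*y))+((z+a)*30))*(x*((b+8)*2))))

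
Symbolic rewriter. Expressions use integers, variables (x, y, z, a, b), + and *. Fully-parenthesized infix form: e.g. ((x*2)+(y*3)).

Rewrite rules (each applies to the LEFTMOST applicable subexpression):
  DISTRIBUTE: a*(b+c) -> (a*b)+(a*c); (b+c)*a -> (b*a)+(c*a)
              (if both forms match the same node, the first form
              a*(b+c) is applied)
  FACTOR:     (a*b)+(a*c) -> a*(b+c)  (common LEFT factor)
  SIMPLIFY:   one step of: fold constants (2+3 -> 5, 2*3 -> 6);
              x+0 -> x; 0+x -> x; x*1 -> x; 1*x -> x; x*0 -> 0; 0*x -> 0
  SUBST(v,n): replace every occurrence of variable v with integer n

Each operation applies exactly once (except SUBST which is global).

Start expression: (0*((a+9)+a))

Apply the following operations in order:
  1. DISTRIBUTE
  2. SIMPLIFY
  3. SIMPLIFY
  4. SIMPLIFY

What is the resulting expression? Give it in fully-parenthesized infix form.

Answer: 0

Derivation:
Start: (0*((a+9)+a))
Apply DISTRIBUTE at root (target: (0*((a+9)+a))): (0*((a+9)+a)) -> ((0*(a+9))+(0*a))
Apply SIMPLIFY at L (target: (0*(a+9))): ((0*(a+9))+(0*a)) -> (0+(0*a))
Apply SIMPLIFY at root (target: (0+(0*a))): (0+(0*a)) -> (0*a)
Apply SIMPLIFY at root (target: (0*a)): (0*a) -> 0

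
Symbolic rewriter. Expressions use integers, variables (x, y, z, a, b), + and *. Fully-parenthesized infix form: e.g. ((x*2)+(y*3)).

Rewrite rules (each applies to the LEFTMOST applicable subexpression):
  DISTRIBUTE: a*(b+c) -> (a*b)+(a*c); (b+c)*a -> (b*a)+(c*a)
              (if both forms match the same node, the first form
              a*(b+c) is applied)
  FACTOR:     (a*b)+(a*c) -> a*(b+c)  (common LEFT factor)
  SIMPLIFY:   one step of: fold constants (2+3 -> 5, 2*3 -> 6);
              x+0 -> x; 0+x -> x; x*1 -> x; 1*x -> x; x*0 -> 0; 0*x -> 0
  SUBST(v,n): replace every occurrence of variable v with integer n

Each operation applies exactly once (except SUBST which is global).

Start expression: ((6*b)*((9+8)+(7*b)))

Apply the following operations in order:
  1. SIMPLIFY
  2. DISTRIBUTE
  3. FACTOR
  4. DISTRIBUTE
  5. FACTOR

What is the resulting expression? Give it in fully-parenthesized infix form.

Start: ((6*b)*((9+8)+(7*b)))
Apply SIMPLIFY at RL (target: (9+8)): ((6*b)*((9+8)+(7*b))) -> ((6*b)*(17+(7*b)))
Apply DISTRIBUTE at root (target: ((6*b)*(17+(7*b)))): ((6*b)*(17+(7*b))) -> (((6*b)*17)+((6*b)*(7*b)))
Apply FACTOR at root (target: (((6*b)*17)+((6*b)*(7*b)))): (((6*b)*17)+((6*b)*(7*b))) -> ((6*b)*(17+(7*b)))
Apply DISTRIBUTE at root (target: ((6*b)*(17+(7*b)))): ((6*b)*(17+(7*b))) -> (((6*b)*17)+((6*b)*(7*b)))
Apply FACTOR at root (target: (((6*b)*17)+((6*b)*(7*b)))): (((6*b)*17)+((6*b)*(7*b))) -> ((6*b)*(17+(7*b)))

Answer: ((6*b)*(17+(7*b)))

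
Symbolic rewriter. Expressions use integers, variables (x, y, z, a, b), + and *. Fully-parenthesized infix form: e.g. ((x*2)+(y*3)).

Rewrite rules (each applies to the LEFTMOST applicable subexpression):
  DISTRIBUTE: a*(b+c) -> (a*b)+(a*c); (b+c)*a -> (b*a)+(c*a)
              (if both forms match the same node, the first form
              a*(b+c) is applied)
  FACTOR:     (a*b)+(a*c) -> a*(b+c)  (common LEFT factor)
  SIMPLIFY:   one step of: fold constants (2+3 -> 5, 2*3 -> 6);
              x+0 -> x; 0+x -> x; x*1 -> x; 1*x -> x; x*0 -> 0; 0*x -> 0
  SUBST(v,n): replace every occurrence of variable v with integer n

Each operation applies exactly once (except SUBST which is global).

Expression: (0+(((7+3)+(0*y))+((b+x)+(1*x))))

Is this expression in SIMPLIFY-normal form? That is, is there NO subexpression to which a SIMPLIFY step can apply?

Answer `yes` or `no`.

Answer: no

Derivation:
Expression: (0+(((7+3)+(0*y))+((b+x)+(1*x))))
Scanning for simplifiable subexpressions (pre-order)...
  at root: (0+(((7+3)+(0*y))+((b+x)+(1*x)))) (SIMPLIFIABLE)
  at R: (((7+3)+(0*y))+((b+x)+(1*x))) (not simplifiable)
  at RL: ((7+3)+(0*y)) (not simplifiable)
  at RLL: (7+3) (SIMPLIFIABLE)
  at RLR: (0*y) (SIMPLIFIABLE)
  at RR: ((b+x)+(1*x)) (not simplifiable)
  at RRL: (b+x) (not simplifiable)
  at RRR: (1*x) (SIMPLIFIABLE)
Found simplifiable subexpr at path root: (0+(((7+3)+(0*y))+((b+x)+(1*x))))
One SIMPLIFY step would give: (((7+3)+(0*y))+((b+x)+(1*x)))
-> NOT in normal form.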